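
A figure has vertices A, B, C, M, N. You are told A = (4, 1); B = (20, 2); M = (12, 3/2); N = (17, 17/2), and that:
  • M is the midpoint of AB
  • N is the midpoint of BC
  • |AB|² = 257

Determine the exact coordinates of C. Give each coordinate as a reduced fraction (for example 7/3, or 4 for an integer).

C = (14, 15)

1. C_x = 14  [C = 2·N−B = 2·(17, 17/2)−(20, 2)]
2. C_y = 15  [C = 2·N−B = 2·(17, 17/2)−(20, 2)]
   so C = (14, 15)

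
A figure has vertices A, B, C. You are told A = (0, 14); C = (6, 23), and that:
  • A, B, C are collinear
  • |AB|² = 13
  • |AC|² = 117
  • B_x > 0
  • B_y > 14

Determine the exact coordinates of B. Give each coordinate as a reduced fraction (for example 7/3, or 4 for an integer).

1. B_x = 2  [[A, B, C are collinear ⇒ 9x-6y+84=0] ∩ [|B−(0, 14)|²=13]]
2. B_y = 17  [[A, B, C are collinear ⇒ 9x-6y+84=0] ∩ [|B−(0, 14)|²=13]]
   so B = (2, 17)

B = (2, 17)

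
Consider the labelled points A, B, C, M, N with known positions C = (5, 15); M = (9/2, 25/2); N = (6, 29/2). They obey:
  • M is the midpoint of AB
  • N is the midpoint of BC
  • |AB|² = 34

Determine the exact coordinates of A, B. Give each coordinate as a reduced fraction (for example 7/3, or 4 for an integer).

A = (2, 11)
B = (7, 14)

1. B_x = 7  [B = 2·N−C = 2·(6, 29/2)−(5, 15)]
2. B_y = 14  [B = 2·N−C = 2·(6, 29/2)−(5, 15)]
   so B = (7, 14)
3. A_x = 2  [A = 2·M−B = 2·(9/2, 25/2)−(7, 14)]
4. A_y = 11  [A = 2·M−B = 2·(9/2, 25/2)−(7, 14)]
   so A = (2, 11)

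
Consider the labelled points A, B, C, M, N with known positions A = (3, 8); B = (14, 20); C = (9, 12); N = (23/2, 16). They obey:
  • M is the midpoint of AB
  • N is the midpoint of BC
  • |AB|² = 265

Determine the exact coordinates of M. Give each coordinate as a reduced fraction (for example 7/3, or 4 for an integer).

M = (17/2, 14)

1. M_x = 17/2  [2·M = A+B = (3, 8)+(14, 20)]
2. M_y = 14  [2·M = A+B = (3, 8)+(14, 20)]
   so M = (17/2, 14)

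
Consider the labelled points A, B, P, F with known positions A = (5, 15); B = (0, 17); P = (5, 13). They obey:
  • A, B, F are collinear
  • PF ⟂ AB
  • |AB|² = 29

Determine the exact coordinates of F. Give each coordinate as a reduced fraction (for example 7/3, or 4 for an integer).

F = (165/29, 427/29)

1. F_x = 165/29  [[A, B, F are collinear ⇒ -2x-5y+85=0] ∩ [PF ⟂ AB ⇒ -5x+2y-1=0]]
2. F_y = 427/29  [[A, B, F are collinear ⇒ -2x-5y+85=0] ∩ [PF ⟂ AB ⇒ -5x+2y-1=0]]
   so F = (165/29, 427/29)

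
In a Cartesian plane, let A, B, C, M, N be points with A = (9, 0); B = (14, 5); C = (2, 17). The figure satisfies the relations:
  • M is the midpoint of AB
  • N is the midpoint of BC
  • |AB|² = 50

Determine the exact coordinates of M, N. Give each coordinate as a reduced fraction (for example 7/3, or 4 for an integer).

1. M_x = 23/2  [2·M = A+B = (9, 0)+(14, 5)]
2. M_y = 5/2  [2·M = A+B = (9, 0)+(14, 5)]
   so M = (23/2, 5/2)
3. N_x = 8  [2·N = B+C = (14, 5)+(2, 17)]
4. N_y = 11  [2·N = B+C = (14, 5)+(2, 17)]
   so N = (8, 11)

M = (23/2, 5/2)
N = (8, 11)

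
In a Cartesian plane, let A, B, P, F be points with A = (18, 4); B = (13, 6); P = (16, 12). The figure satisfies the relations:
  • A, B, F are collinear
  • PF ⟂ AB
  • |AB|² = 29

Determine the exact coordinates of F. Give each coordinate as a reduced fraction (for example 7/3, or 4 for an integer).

1. F_x = 392/29  [[A, B, F are collinear ⇒ -2x-5y+56=0] ∩ [PF ⟂ AB ⇒ -5x+2y+56=0]]
2. F_y = 168/29  [[A, B, F are collinear ⇒ -2x-5y+56=0] ∩ [PF ⟂ AB ⇒ -5x+2y+56=0]]
   so F = (392/29, 168/29)

F = (392/29, 168/29)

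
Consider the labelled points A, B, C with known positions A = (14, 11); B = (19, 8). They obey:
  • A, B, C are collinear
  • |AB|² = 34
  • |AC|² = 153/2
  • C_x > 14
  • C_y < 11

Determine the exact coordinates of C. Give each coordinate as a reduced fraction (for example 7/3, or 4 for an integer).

1. C_x = 43/2  [[A, B, C are collinear ⇒ 3x+5y-97=0] ∩ [|C−(14, 11)|²=153/2]]
2. C_y = 13/2  [[A, B, C are collinear ⇒ 3x+5y-97=0] ∩ [|C−(14, 11)|²=153/2]]
   so C = (43/2, 13/2)

C = (43/2, 13/2)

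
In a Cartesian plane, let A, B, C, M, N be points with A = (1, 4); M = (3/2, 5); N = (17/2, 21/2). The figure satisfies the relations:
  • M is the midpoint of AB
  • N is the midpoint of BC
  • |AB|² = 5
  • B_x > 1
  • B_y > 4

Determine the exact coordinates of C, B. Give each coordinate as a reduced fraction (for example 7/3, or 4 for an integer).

1. B_x = 2  [B = 2·M−A = 2·(3/2, 5)−(1, 4)]
2. B_y = 6  [B = 2·M−A = 2·(3/2, 5)−(1, 4)]
   so B = (2, 6)
3. C_x = 15  [C = 2·N−B = 2·(17/2, 21/2)−(2, 6)]
4. C_y = 15  [C = 2·N−B = 2·(17/2, 21/2)−(2, 6)]
   so C = (15, 15)

C = (15, 15)
B = (2, 6)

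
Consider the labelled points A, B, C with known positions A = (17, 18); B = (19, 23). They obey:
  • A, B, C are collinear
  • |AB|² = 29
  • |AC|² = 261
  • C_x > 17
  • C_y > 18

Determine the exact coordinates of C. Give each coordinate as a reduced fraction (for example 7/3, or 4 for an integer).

1. C_x = 23  [[A, B, C are collinear ⇒ -5x+2y+49=0] ∩ [|C−(17, 18)|²=261]]
2. C_y = 33  [[A, B, C are collinear ⇒ -5x+2y+49=0] ∩ [|C−(17, 18)|²=261]]
   so C = (23, 33)

C = (23, 33)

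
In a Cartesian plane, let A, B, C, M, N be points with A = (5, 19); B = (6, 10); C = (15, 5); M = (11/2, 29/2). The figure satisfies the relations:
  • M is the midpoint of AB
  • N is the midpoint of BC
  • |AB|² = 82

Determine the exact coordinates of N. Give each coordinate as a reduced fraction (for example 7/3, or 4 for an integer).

N = (21/2, 15/2)

1. N_x = 21/2  [2·N = B+C = (6, 10)+(15, 5)]
2. N_y = 15/2  [2·N = B+C = (6, 10)+(15, 5)]
   so N = (21/2, 15/2)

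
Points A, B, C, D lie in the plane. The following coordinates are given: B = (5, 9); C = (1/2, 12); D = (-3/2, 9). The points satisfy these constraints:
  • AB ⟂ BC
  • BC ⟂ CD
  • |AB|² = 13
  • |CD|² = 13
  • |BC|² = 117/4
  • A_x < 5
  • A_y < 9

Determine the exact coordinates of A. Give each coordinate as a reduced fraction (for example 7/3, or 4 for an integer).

A = (3, 6)

1. A_x = 3  [[AB ⟂ BC ⇒ 9/2x-3y+9/2=0] ∩ [|A−(5, 9)|²=13]]
2. A_y = 6  [[AB ⟂ BC ⇒ 9/2x-3y+9/2=0] ∩ [|A−(5, 9)|²=13]]
   so A = (3, 6)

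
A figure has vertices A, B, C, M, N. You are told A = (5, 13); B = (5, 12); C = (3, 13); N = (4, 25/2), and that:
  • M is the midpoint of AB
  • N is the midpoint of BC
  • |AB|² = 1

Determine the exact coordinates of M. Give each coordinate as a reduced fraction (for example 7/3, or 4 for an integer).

1. M_x = 5  [2·M = A+B = (5, 13)+(5, 12)]
2. M_y = 25/2  [2·M = A+B = (5, 13)+(5, 12)]
   so M = (5, 25/2)

M = (5, 25/2)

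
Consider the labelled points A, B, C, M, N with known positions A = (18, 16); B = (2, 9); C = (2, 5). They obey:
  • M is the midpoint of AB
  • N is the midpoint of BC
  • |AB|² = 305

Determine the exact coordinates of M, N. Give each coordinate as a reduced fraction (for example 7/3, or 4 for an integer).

1. M_x = 10  [2·M = A+B = (18, 16)+(2, 9)]
2. M_y = 25/2  [2·M = A+B = (18, 16)+(2, 9)]
   so M = (10, 25/2)
3. N_x = 2  [2·N = B+C = (2, 9)+(2, 5)]
4. N_y = 7  [2·N = B+C = (2, 9)+(2, 5)]
   so N = (2, 7)

M = (10, 25/2)
N = (2, 7)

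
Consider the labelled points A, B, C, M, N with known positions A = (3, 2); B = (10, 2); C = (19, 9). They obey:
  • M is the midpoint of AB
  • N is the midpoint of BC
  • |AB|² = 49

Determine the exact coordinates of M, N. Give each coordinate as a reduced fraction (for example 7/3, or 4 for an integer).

M = (13/2, 2)
N = (29/2, 11/2)

1. M_x = 13/2  [2·M = A+B = (3, 2)+(10, 2)]
2. M_y = 2  [2·M = A+B = (3, 2)+(10, 2)]
   so M = (13/2, 2)
3. N_x = 29/2  [2·N = B+C = (10, 2)+(19, 9)]
4. N_y = 11/2  [2·N = B+C = (10, 2)+(19, 9)]
   so N = (29/2, 11/2)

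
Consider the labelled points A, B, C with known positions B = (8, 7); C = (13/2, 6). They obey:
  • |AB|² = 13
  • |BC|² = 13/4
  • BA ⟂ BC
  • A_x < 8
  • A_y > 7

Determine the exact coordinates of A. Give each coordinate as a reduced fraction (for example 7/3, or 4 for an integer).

1. A_x = 6  [[BA ⟂ BC ⇒ -3/2x-1y+19=0] ∩ [|A−(8, 7)|²=13]]
2. A_y = 10  [[BA ⟂ BC ⇒ -3/2x-1y+19=0] ∩ [|A−(8, 7)|²=13]]
   so A = (6, 10)

A = (6, 10)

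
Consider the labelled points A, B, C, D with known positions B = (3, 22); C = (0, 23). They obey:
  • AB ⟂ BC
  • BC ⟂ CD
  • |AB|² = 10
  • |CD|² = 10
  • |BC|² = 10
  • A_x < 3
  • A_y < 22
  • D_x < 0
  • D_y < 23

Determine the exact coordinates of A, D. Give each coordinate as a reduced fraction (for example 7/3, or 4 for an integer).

1. A_x = 2  [[AB ⟂ BC ⇒ 3x-1y+13=0] ∩ [|A−(3, 22)|²=10]]
2. A_y = 19  [[AB ⟂ BC ⇒ 3x-1y+13=0] ∩ [|A−(3, 22)|²=10]]
   so A = (2, 19)
3. D_x = -1  [[BC ⟂ CD ⇒ -3x+1y-23=0] ∩ [|D−(0, 23)|²=10]]
4. D_y = 20  [[BC ⟂ CD ⇒ -3x+1y-23=0] ∩ [|D−(0, 23)|²=10]]
   so D = (-1, 20)

A = (2, 19)
D = (-1, 20)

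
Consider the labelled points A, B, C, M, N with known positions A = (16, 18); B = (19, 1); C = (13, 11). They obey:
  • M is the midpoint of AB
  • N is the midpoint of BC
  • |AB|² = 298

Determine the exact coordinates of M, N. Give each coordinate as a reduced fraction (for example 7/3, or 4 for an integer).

1. M_x = 35/2  [2·M = A+B = (16, 18)+(19, 1)]
2. M_y = 19/2  [2·M = A+B = (16, 18)+(19, 1)]
   so M = (35/2, 19/2)
3. N_x = 16  [2·N = B+C = (19, 1)+(13, 11)]
4. N_y = 6  [2·N = B+C = (19, 1)+(13, 11)]
   so N = (16, 6)

M = (35/2, 19/2)
N = (16, 6)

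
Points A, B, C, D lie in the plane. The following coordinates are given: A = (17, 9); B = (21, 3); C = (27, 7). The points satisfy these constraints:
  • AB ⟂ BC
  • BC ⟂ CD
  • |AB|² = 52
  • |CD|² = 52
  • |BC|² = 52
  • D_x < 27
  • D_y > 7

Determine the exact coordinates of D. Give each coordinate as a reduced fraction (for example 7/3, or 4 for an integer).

D = (23, 13)

1. D_x = 23  [[BC ⟂ CD ⇒ 6x+4y-190=0] ∩ [|D−(27, 7)|²=52]]
2. D_y = 13  [[BC ⟂ CD ⇒ 6x+4y-190=0] ∩ [|D−(27, 7)|²=52]]
   so D = (23, 13)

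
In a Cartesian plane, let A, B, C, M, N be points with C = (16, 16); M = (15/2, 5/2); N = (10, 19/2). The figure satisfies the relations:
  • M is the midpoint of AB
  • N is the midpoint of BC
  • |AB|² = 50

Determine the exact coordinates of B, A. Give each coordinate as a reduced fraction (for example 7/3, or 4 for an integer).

1. B_x = 4  [B = 2·N−C = 2·(10, 19/2)−(16, 16)]
2. B_y = 3  [B = 2·N−C = 2·(10, 19/2)−(16, 16)]
   so B = (4, 3)
3. A_x = 11  [A = 2·M−B = 2·(15/2, 5/2)−(4, 3)]
4. A_y = 2  [A = 2·M−B = 2·(15/2, 5/2)−(4, 3)]
   so A = (11, 2)

B = (4, 3)
A = (11, 2)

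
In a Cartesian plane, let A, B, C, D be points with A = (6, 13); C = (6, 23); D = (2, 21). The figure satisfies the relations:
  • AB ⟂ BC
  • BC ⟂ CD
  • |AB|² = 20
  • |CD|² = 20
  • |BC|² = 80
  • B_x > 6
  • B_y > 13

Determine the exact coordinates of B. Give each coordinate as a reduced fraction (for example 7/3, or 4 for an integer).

B = (10, 15)

1. B_x = 10  [[BC ⟂ CD ⇒ 4x+2y-70=0] ∩ [|B−(6, 13)|²=20]]
2. B_y = 15  [[BC ⟂ CD ⇒ 4x+2y-70=0] ∩ [|B−(6, 13)|²=20]]
   so B = (10, 15)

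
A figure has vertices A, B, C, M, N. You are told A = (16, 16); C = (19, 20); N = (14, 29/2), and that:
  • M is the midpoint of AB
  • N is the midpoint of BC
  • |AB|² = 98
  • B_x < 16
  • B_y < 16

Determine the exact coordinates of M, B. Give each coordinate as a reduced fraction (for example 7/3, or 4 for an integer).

M = (25/2, 25/2)
B = (9, 9)

1. B_x = 9  [B = 2·N−C = 2·(14, 29/2)−(19, 20)]
2. B_y = 9  [B = 2·N−C = 2·(14, 29/2)−(19, 20)]
   so B = (9, 9)
3. M_x = 25/2  [2·M = A+B = (16, 16)+(9, 9)]
4. M_y = 25/2  [2·M = A+B = (16, 16)+(9, 9)]
   so M = (25/2, 25/2)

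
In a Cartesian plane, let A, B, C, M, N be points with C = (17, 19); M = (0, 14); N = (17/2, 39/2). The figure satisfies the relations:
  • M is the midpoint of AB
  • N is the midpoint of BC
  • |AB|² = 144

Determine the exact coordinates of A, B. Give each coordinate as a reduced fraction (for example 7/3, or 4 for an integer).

A = (0, 8)
B = (0, 20)

1. B_x = 0  [B = 2·N−C = 2·(17/2, 39/2)−(17, 19)]
2. B_y = 20  [B = 2·N−C = 2·(17/2, 39/2)−(17, 19)]
   so B = (0, 20)
3. A_x = 0  [A = 2·M−B = 2·(0, 14)−(0, 20)]
4. A_y = 8  [A = 2·M−B = 2·(0, 14)−(0, 20)]
   so A = (0, 8)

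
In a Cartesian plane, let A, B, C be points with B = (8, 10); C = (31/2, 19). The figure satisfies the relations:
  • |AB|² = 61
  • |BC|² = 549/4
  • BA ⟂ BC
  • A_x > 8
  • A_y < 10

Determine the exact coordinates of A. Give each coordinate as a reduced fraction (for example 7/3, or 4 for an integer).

A = (14, 5)

1. A_x = 14  [[BA ⟂ BC ⇒ 15/2x+9y-150=0] ∩ [|A−(8, 10)|²=61]]
2. A_y = 5  [[BA ⟂ BC ⇒ 15/2x+9y-150=0] ∩ [|A−(8, 10)|²=61]]
   so A = (14, 5)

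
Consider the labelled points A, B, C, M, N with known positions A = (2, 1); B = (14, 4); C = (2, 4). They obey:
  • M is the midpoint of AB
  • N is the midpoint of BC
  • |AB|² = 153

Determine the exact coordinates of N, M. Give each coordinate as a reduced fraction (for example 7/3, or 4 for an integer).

1. M_x = 8  [2·M = A+B = (2, 1)+(14, 4)]
2. M_y = 5/2  [2·M = A+B = (2, 1)+(14, 4)]
   so M = (8, 5/2)
3. N_x = 8  [2·N = B+C = (14, 4)+(2, 4)]
4. N_y = 4  [2·N = B+C = (14, 4)+(2, 4)]
   so N = (8, 4)

N = (8, 4)
M = (8, 5/2)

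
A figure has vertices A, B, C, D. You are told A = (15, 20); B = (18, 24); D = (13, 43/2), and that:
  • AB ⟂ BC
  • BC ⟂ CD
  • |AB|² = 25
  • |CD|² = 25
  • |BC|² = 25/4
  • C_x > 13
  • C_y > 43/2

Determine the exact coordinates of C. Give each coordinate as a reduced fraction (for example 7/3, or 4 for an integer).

C = (16, 51/2)

1. C_x = 16  [[AB ⟂ BC ⇒ 3x+4y-150=0] ∩ [|C−(13, 43/2)|²=25]]
2. C_y = 51/2  [[AB ⟂ BC ⇒ 3x+4y-150=0] ∩ [|C−(13, 43/2)|²=25]]
   so C = (16, 51/2)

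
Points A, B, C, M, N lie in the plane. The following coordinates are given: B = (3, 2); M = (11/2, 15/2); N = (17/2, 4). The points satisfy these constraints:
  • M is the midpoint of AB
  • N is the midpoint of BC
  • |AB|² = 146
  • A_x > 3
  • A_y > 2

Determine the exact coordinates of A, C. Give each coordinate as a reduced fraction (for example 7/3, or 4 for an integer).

A = (8, 13)
C = (14, 6)

1. A_x = 8  [A = 2·M−B = 2·(11/2, 15/2)−(3, 2)]
2. A_y = 13  [A = 2·M−B = 2·(11/2, 15/2)−(3, 2)]
   so A = (8, 13)
3. C_x = 14  [C = 2·N−B = 2·(17/2, 4)−(3, 2)]
4. C_y = 6  [C = 2·N−B = 2·(17/2, 4)−(3, 2)]
   so C = (14, 6)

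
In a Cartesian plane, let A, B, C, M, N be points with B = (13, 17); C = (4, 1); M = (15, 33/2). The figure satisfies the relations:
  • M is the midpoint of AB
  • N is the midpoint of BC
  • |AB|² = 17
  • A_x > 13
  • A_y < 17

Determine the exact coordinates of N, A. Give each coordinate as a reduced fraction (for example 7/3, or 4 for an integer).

N = (17/2, 9)
A = (17, 16)

1. A_x = 17  [A = 2·M−B = 2·(15, 33/2)−(13, 17)]
2. A_y = 16  [A = 2·M−B = 2·(15, 33/2)−(13, 17)]
   so A = (17, 16)
3. N_x = 17/2  [2·N = B+C = (13, 17)+(4, 1)]
4. N_y = 9  [2·N = B+C = (13, 17)+(4, 1)]
   so N = (17/2, 9)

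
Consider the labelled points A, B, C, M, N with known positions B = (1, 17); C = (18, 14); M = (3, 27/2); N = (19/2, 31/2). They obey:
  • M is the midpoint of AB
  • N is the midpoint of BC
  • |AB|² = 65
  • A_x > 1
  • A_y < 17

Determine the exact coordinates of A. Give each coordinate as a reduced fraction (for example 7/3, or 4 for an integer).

A = (5, 10)

1. A_x = 5  [A = 2·M−B = 2·(3, 27/2)−(1, 17)]
2. A_y = 10  [A = 2·M−B = 2·(3, 27/2)−(1, 17)]
   so A = (5, 10)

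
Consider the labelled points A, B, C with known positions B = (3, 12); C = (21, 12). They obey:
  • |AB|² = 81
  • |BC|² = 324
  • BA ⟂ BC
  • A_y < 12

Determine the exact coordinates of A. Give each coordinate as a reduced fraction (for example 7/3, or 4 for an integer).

A = (3, 3)

1. A_x = 3  [[BA ⟂ BC ⇒ 18x-54=0] ∩ [|A−(3, 12)|²=81]]
2. A_y = 3  [[BA ⟂ BC ⇒ 18x-54=0] ∩ [|A−(3, 12)|²=81]]
   so A = (3, 3)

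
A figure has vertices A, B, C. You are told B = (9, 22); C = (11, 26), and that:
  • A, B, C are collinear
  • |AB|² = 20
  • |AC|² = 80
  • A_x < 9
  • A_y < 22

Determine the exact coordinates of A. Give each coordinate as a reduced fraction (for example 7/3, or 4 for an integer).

A = (7, 18)

1. A_x = 7  [[A, B, C are collinear ⇒ -4x+2y-8=0] ∩ [|A−(9, 22)|²=20]]
2. A_y = 18  [[A, B, C are collinear ⇒ -4x+2y-8=0] ∩ [|A−(9, 22)|²=20]]
   so A = (7, 18)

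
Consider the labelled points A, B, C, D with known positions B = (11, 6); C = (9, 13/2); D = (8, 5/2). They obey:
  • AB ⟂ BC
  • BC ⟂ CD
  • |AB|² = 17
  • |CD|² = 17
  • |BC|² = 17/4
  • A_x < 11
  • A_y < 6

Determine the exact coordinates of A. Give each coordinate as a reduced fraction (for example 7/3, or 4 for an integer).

1. A_x = 10  [[AB ⟂ BC ⇒ 2x-1/2y-19=0] ∩ [|A−(11, 6)|²=17]]
2. A_y = 2  [[AB ⟂ BC ⇒ 2x-1/2y-19=0] ∩ [|A−(11, 6)|²=17]]
   so A = (10, 2)

A = (10, 2)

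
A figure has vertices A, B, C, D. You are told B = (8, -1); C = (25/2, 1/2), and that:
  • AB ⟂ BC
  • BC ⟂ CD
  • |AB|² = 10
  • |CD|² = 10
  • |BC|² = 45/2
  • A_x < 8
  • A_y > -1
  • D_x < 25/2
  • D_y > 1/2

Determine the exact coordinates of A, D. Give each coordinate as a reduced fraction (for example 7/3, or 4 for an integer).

A = (7, 2)
D = (23/2, 7/2)

1. A_x = 7  [[AB ⟂ BC ⇒ -9/2x-3/2y+69/2=0] ∩ [|A−(8, -1)|²=10]]
2. A_y = 2  [[AB ⟂ BC ⇒ -9/2x-3/2y+69/2=0] ∩ [|A−(8, -1)|²=10]]
   so A = (7, 2)
3. D_x = 23/2  [[BC ⟂ CD ⇒ 9/2x+3/2y-57=0] ∩ [|D−(25/2, 1/2)|²=10]]
4. D_y = 7/2  [[BC ⟂ CD ⇒ 9/2x+3/2y-57=0] ∩ [|D−(25/2, 1/2)|²=10]]
   so D = (23/2, 7/2)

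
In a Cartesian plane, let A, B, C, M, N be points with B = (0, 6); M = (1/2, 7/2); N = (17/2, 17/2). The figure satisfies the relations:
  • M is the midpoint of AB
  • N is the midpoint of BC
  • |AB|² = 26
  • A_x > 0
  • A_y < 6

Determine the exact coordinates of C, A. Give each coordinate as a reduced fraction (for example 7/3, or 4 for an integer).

1. A_x = 1  [A = 2·M−B = 2·(1/2, 7/2)−(0, 6)]
2. A_y = 1  [A = 2·M−B = 2·(1/2, 7/2)−(0, 6)]
   so A = (1, 1)
3. C_x = 17  [C = 2·N−B = 2·(17/2, 17/2)−(0, 6)]
4. C_y = 11  [C = 2·N−B = 2·(17/2, 17/2)−(0, 6)]
   so C = (17, 11)

C = (17, 11)
A = (1, 1)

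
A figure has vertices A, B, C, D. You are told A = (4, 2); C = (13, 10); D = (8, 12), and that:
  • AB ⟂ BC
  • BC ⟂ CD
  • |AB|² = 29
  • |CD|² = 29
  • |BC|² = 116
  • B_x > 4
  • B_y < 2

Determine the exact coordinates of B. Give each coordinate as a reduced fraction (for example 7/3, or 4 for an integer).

1. B_x = 9  [[BC ⟂ CD ⇒ 5x-2y-45=0] ∩ [|B−(4, 2)|²=29]]
2. B_y = 0  [[BC ⟂ CD ⇒ 5x-2y-45=0] ∩ [|B−(4, 2)|²=29]]
   so B = (9, 0)

B = (9, 0)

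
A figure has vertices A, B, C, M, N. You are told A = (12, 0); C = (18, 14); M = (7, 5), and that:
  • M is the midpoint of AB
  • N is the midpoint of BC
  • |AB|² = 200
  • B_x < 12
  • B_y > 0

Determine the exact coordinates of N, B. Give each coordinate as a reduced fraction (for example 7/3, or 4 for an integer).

N = (10, 12)
B = (2, 10)

1. B_x = 2  [B = 2·M−A = 2·(7, 5)−(12, 0)]
2. B_y = 10  [B = 2·M−A = 2·(7, 5)−(12, 0)]
   so B = (2, 10)
3. N_x = 10  [2·N = B+C = (2, 10)+(18, 14)]
4. N_y = 12  [2·N = B+C = (2, 10)+(18, 14)]
   so N = (10, 12)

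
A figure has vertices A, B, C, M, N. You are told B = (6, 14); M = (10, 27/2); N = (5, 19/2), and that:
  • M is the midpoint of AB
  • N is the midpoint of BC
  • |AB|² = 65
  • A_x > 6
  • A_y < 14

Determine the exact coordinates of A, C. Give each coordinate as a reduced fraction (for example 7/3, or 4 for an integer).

1. A_x = 14  [A = 2·M−B = 2·(10, 27/2)−(6, 14)]
2. A_y = 13  [A = 2·M−B = 2·(10, 27/2)−(6, 14)]
   so A = (14, 13)
3. C_x = 4  [C = 2·N−B = 2·(5, 19/2)−(6, 14)]
4. C_y = 5  [C = 2·N−B = 2·(5, 19/2)−(6, 14)]
   so C = (4, 5)

A = (14, 13)
C = (4, 5)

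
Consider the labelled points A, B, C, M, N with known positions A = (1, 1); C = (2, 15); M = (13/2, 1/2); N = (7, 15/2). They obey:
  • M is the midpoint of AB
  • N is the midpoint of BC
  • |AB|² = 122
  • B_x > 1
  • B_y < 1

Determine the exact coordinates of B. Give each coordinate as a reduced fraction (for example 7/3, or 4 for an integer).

1. B_x = 12  [B = 2·M−A = 2·(13/2, 1/2)−(1, 1)]
2. B_y = 0  [B = 2·M−A = 2·(13/2, 1/2)−(1, 1)]
   so B = (12, 0)

B = (12, 0)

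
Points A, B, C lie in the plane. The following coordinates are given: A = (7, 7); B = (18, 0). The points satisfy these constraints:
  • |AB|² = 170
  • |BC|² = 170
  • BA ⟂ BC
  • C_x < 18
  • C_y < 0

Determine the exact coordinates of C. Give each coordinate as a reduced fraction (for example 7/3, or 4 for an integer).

C = (11, -11)

1. C_x = 11  [[BA ⟂ BC ⇒ -11x+7y+198=0] ∩ [|C−(18, 0)|²=170]]
2. C_y = -11  [[BA ⟂ BC ⇒ -11x+7y+198=0] ∩ [|C−(18, 0)|²=170]]
   so C = (11, -11)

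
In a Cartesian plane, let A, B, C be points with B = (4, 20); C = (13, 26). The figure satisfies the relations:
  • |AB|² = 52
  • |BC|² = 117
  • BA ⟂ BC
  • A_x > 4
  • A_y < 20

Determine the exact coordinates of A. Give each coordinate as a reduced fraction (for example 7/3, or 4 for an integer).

1. A_x = 8  [[BA ⟂ BC ⇒ 9x+6y-156=0] ∩ [|A−(4, 20)|²=52]]
2. A_y = 14  [[BA ⟂ BC ⇒ 9x+6y-156=0] ∩ [|A−(4, 20)|²=52]]
   so A = (8, 14)

A = (8, 14)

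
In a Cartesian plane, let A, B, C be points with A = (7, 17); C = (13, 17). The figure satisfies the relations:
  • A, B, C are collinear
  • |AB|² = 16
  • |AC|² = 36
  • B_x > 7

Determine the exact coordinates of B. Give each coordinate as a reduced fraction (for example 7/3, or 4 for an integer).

B = (11, 17)

1. B_x = 11  [[A, B, C are collinear ⇒ -6y+102=0] ∩ [|B−(7, 17)|²=16]]
2. B_y = 17  [[A, B, C are collinear ⇒ -6y+102=0] ∩ [|B−(7, 17)|²=16]]
   so B = (11, 17)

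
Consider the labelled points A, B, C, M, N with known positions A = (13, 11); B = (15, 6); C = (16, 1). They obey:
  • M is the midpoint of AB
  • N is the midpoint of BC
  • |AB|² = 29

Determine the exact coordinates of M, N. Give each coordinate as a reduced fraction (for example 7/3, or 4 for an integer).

1. M_x = 14  [2·M = A+B = (13, 11)+(15, 6)]
2. M_y = 17/2  [2·M = A+B = (13, 11)+(15, 6)]
   so M = (14, 17/2)
3. N_x = 31/2  [2·N = B+C = (15, 6)+(16, 1)]
4. N_y = 7/2  [2·N = B+C = (15, 6)+(16, 1)]
   so N = (31/2, 7/2)

M = (14, 17/2)
N = (31/2, 7/2)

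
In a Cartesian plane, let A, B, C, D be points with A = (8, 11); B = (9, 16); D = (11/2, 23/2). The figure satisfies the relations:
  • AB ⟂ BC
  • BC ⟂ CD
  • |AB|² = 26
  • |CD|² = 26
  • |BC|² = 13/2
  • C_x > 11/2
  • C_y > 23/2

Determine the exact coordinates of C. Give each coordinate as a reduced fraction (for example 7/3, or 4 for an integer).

C = (13/2, 33/2)

1. C_x = 13/2  [[AB ⟂ BC ⇒ 1x+5y-89=0] ∩ [|C−(11/2, 23/2)|²=26]]
2. C_y = 33/2  [[AB ⟂ BC ⇒ 1x+5y-89=0] ∩ [|C−(11/2, 23/2)|²=26]]
   so C = (13/2, 33/2)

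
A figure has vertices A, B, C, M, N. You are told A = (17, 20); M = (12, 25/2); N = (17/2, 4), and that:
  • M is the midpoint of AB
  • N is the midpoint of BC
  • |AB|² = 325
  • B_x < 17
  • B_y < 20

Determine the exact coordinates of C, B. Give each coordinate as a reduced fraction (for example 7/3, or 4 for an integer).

1. B_x = 7  [B = 2·M−A = 2·(12, 25/2)−(17, 20)]
2. B_y = 5  [B = 2·M−A = 2·(12, 25/2)−(17, 20)]
   so B = (7, 5)
3. C_x = 10  [C = 2·N−B = 2·(17/2, 4)−(7, 5)]
4. C_y = 3  [C = 2·N−B = 2·(17/2, 4)−(7, 5)]
   so C = (10, 3)

C = (10, 3)
B = (7, 5)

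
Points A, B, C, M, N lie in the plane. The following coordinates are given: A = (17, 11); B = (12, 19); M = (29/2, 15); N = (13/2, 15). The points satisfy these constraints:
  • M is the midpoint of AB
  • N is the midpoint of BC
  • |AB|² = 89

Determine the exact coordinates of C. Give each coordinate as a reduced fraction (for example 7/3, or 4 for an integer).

1. C_x = 1  [C = 2·N−B = 2·(13/2, 15)−(12, 19)]
2. C_y = 11  [C = 2·N−B = 2·(13/2, 15)−(12, 19)]
   so C = (1, 11)

C = (1, 11)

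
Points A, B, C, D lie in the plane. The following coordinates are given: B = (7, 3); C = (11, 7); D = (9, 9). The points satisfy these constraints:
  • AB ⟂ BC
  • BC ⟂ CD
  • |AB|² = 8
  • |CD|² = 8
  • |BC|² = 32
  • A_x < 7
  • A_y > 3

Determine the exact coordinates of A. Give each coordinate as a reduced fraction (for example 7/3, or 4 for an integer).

1. A_x = 5  [[AB ⟂ BC ⇒ -4x-4y+40=0] ∩ [|A−(7, 3)|²=8]]
2. A_y = 5  [[AB ⟂ BC ⇒ -4x-4y+40=0] ∩ [|A−(7, 3)|²=8]]
   so A = (5, 5)

A = (5, 5)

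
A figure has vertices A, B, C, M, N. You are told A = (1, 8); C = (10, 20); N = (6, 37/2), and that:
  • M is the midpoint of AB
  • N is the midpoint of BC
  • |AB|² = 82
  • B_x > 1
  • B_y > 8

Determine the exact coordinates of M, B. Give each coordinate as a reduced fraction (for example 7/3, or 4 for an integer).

1. B_x = 2  [B = 2·N−C = 2·(6, 37/2)−(10, 20)]
2. B_y = 17  [B = 2·N−C = 2·(6, 37/2)−(10, 20)]
   so B = (2, 17)
3. M_x = 3/2  [2·M = A+B = (1, 8)+(2, 17)]
4. M_y = 25/2  [2·M = A+B = (1, 8)+(2, 17)]
   so M = (3/2, 25/2)

M = (3/2, 25/2)
B = (2, 17)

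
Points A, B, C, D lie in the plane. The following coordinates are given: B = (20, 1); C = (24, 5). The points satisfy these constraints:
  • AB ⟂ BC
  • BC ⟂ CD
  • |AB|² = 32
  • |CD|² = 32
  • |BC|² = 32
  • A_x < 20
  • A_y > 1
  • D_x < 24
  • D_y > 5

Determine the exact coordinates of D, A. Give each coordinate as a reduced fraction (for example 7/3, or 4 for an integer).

D = (20, 9)
A = (16, 5)

1. D_x = 20  [[BC ⟂ CD ⇒ 4x+4y-116=0] ∩ [|D−(24, 5)|²=32]]
2. D_y = 9  [[BC ⟂ CD ⇒ 4x+4y-116=0] ∩ [|D−(24, 5)|²=32]]
   so D = (20, 9)
3. A_x = 16  [[AB ⟂ BC ⇒ -4x-4y+84=0] ∩ [|A−(20, 1)|²=32]]
4. A_y = 5  [[AB ⟂ BC ⇒ -4x-4y+84=0] ∩ [|A−(20, 1)|²=32]]
   so A = (16, 5)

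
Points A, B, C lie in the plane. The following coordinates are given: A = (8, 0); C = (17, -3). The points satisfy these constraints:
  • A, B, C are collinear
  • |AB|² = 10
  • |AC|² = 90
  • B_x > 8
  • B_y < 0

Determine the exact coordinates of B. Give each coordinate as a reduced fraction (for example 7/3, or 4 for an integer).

B = (11, -1)

1. B_x = 11  [[A, B, C are collinear ⇒ -3x-9y+24=0] ∩ [|B−(8, 0)|²=10]]
2. B_y = -1  [[A, B, C are collinear ⇒ -3x-9y+24=0] ∩ [|B−(8, 0)|²=10]]
   so B = (11, -1)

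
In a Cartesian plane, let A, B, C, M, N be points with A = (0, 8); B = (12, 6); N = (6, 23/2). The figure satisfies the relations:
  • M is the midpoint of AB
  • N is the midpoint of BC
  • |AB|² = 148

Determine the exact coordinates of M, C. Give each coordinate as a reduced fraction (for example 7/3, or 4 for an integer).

1. M_x = 6  [2·M = A+B = (0, 8)+(12, 6)]
2. M_y = 7  [2·M = A+B = (0, 8)+(12, 6)]
   so M = (6, 7)
3. C_x = 0  [C = 2·N−B = 2·(6, 23/2)−(12, 6)]
4. C_y = 17  [C = 2·N−B = 2·(6, 23/2)−(12, 6)]
   so C = (0, 17)

M = (6, 7)
C = (0, 17)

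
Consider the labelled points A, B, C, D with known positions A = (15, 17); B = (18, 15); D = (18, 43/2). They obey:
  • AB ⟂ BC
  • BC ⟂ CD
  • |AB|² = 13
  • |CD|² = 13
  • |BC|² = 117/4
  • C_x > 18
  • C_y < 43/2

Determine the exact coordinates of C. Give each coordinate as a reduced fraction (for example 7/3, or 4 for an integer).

1. C_x = 21  [[AB ⟂ BC ⇒ 3x-2y-24=0] ∩ [|C−(18, 43/2)|²=13]]
2. C_y = 39/2  [[AB ⟂ BC ⇒ 3x-2y-24=0] ∩ [|C−(18, 43/2)|²=13]]
   so C = (21, 39/2)

C = (21, 39/2)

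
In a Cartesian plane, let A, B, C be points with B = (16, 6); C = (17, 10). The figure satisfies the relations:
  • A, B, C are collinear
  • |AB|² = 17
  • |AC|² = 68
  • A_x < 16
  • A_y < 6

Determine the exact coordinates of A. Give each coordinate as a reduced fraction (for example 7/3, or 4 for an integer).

1. A_x = 15  [[A, B, C are collinear ⇒ -4x+1y+58=0] ∩ [|A−(16, 6)|²=17]]
2. A_y = 2  [[A, B, C are collinear ⇒ -4x+1y+58=0] ∩ [|A−(16, 6)|²=17]]
   so A = (15, 2)

A = (15, 2)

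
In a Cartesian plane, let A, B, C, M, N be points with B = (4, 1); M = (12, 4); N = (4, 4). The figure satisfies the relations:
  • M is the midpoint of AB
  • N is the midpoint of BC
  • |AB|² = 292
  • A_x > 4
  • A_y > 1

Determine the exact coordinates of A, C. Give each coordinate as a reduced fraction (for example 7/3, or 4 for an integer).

A = (20, 7)
C = (4, 7)

1. A_x = 20  [A = 2·M−B = 2·(12, 4)−(4, 1)]
2. A_y = 7  [A = 2·M−B = 2·(12, 4)−(4, 1)]
   so A = (20, 7)
3. C_x = 4  [C = 2·N−B = 2·(4, 4)−(4, 1)]
4. C_y = 7  [C = 2·N−B = 2·(4, 4)−(4, 1)]
   so C = (4, 7)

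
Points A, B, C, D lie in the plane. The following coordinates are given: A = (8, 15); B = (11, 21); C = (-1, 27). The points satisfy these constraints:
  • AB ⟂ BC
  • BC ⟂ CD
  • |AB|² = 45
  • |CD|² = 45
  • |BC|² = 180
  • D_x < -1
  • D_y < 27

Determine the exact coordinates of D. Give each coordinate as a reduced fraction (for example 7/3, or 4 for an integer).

D = (-4, 21)

1. D_x = -4  [[BC ⟂ CD ⇒ -12x+6y-174=0] ∩ [|D−(-1, 27)|²=45]]
2. D_y = 21  [[BC ⟂ CD ⇒ -12x+6y-174=0] ∩ [|D−(-1, 27)|²=45]]
   so D = (-4, 21)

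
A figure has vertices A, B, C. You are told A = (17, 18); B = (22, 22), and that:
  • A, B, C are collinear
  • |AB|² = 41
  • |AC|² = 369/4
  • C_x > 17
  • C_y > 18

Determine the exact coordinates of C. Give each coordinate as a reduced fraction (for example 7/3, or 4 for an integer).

1. C_x = 49/2  [[A, B, C are collinear ⇒ -4x+5y-22=0] ∩ [|C−(17, 18)|²=369/4]]
2. C_y = 24  [[A, B, C are collinear ⇒ -4x+5y-22=0] ∩ [|C−(17, 18)|²=369/4]]
   so C = (49/2, 24)

C = (49/2, 24)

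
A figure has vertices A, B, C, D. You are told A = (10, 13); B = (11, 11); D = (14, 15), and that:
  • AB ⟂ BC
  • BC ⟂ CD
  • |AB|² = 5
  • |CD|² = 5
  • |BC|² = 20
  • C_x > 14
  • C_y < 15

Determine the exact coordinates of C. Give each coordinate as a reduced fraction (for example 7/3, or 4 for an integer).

C = (15, 13)

1. C_x = 15  [[AB ⟂ BC ⇒ 1x-2y+11=0] ∩ [|C−(14, 15)|²=5]]
2. C_y = 13  [[AB ⟂ BC ⇒ 1x-2y+11=0] ∩ [|C−(14, 15)|²=5]]
   so C = (15, 13)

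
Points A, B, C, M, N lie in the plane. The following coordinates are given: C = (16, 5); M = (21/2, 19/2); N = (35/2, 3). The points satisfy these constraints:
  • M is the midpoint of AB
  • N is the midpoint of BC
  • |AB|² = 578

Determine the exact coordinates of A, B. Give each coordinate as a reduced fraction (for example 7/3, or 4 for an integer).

A = (2, 18)
B = (19, 1)

1. B_x = 19  [B = 2·N−C = 2·(35/2, 3)−(16, 5)]
2. B_y = 1  [B = 2·N−C = 2·(35/2, 3)−(16, 5)]
   so B = (19, 1)
3. A_x = 2  [A = 2·M−B = 2·(21/2, 19/2)−(19, 1)]
4. A_y = 18  [A = 2·M−B = 2·(21/2, 19/2)−(19, 1)]
   so A = (2, 18)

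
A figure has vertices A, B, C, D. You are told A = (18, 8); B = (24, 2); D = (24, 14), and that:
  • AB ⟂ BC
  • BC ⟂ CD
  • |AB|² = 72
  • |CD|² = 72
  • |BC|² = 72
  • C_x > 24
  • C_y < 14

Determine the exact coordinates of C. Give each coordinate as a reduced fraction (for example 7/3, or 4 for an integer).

1. C_x = 30  [[AB ⟂ BC ⇒ 6x-6y-132=0] ∩ [|C−(24, 14)|²=72]]
2. C_y = 8  [[AB ⟂ BC ⇒ 6x-6y-132=0] ∩ [|C−(24, 14)|²=72]]
   so C = (30, 8)

C = (30, 8)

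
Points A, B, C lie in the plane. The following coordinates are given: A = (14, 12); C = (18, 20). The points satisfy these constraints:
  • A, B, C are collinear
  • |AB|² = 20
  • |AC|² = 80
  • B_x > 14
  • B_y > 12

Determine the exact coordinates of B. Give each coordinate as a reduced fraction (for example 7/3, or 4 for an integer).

1. B_x = 16  [[A, B, C are collinear ⇒ 8x-4y-64=0] ∩ [|B−(14, 12)|²=20]]
2. B_y = 16  [[A, B, C are collinear ⇒ 8x-4y-64=0] ∩ [|B−(14, 12)|²=20]]
   so B = (16, 16)

B = (16, 16)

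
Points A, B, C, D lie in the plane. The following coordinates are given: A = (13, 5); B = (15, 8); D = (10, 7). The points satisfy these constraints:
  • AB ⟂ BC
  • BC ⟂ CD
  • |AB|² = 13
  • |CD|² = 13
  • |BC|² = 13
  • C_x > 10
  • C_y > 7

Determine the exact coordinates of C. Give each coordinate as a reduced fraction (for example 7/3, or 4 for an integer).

1. C_x = 12  [[AB ⟂ BC ⇒ 2x+3y-54=0] ∩ [|C−(10, 7)|²=13]]
2. C_y = 10  [[AB ⟂ BC ⇒ 2x+3y-54=0] ∩ [|C−(10, 7)|²=13]]
   so C = (12, 10)

C = (12, 10)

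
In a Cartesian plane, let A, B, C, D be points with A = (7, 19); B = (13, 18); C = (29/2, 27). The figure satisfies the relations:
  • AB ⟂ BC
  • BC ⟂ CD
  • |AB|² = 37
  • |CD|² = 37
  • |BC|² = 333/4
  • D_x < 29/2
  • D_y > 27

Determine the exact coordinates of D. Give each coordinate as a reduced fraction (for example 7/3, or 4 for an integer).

1. D_x = 17/2  [[BC ⟂ CD ⇒ 3/2x+9y-1059/4=0] ∩ [|D−(29/2, 27)|²=37]]
2. D_y = 28  [[BC ⟂ CD ⇒ 3/2x+9y-1059/4=0] ∩ [|D−(29/2, 27)|²=37]]
   so D = (17/2, 28)

D = (17/2, 28)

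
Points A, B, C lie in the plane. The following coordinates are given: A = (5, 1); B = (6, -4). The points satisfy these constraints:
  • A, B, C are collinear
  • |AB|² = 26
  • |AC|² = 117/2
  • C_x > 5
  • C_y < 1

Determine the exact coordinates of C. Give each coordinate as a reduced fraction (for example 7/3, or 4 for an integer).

1. C_x = 13/2  [[A, B, C are collinear ⇒ 5x+1y-26=0] ∩ [|C−(5, 1)|²=117/2]]
2. C_y = -13/2  [[A, B, C are collinear ⇒ 5x+1y-26=0] ∩ [|C−(5, 1)|²=117/2]]
   so C = (13/2, -13/2)

C = (13/2, -13/2)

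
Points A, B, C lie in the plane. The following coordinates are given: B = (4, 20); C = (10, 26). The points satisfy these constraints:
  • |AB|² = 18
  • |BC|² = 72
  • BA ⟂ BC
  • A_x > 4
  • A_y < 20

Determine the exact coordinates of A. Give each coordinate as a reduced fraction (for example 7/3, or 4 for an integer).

1. A_x = 7  [[BA ⟂ BC ⇒ 6x+6y-144=0] ∩ [|A−(4, 20)|²=18]]
2. A_y = 17  [[BA ⟂ BC ⇒ 6x+6y-144=0] ∩ [|A−(4, 20)|²=18]]
   so A = (7, 17)

A = (7, 17)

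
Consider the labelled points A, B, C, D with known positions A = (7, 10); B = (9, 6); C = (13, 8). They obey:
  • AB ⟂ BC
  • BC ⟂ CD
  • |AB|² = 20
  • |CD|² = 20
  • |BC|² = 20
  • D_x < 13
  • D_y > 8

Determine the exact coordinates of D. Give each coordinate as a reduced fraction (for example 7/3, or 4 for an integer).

D = (11, 12)

1. D_x = 11  [[BC ⟂ CD ⇒ 4x+2y-68=0] ∩ [|D−(13, 8)|²=20]]
2. D_y = 12  [[BC ⟂ CD ⇒ 4x+2y-68=0] ∩ [|D−(13, 8)|²=20]]
   so D = (11, 12)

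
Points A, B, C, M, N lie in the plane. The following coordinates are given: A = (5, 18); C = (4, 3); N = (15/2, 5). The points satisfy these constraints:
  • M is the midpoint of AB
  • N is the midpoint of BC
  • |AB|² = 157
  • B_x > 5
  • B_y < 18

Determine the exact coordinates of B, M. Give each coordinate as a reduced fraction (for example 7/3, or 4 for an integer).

1. B_x = 11  [B = 2·N−C = 2·(15/2, 5)−(4, 3)]
2. B_y = 7  [B = 2·N−C = 2·(15/2, 5)−(4, 3)]
   so B = (11, 7)
3. M_x = 8  [2·M = A+B = (5, 18)+(11, 7)]
4. M_y = 25/2  [2·M = A+B = (5, 18)+(11, 7)]
   so M = (8, 25/2)

B = (11, 7)
M = (8, 25/2)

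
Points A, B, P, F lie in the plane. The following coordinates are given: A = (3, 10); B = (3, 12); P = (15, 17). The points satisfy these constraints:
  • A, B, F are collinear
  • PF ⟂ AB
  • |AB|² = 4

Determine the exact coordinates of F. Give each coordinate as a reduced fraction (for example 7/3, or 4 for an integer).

F = (3, 17)

1. F_x = 3  [[A, B, F are collinear ⇒ -2x+6=0] ∩ [PF ⟂ AB ⇒ 2y-34=0]]
2. F_y = 17  [[A, B, F are collinear ⇒ -2x+6=0] ∩ [PF ⟂ AB ⇒ 2y-34=0]]
   so F = (3, 17)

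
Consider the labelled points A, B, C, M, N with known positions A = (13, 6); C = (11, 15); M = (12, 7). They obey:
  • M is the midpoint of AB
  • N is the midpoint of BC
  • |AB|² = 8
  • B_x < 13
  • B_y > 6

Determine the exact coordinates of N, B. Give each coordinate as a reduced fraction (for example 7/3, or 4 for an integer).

N = (11, 23/2)
B = (11, 8)

1. B_x = 11  [B = 2·M−A = 2·(12, 7)−(13, 6)]
2. B_y = 8  [B = 2·M−A = 2·(12, 7)−(13, 6)]
   so B = (11, 8)
3. N_x = 11  [2·N = B+C = (11, 8)+(11, 15)]
4. N_y = 23/2  [2·N = B+C = (11, 8)+(11, 15)]
   so N = (11, 23/2)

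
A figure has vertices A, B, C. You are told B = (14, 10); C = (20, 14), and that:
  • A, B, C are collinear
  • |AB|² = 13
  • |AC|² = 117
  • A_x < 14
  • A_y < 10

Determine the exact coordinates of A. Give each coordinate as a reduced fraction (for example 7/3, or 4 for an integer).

1. A_x = 11  [[A, B, C are collinear ⇒ -4x+6y-4=0] ∩ [|A−(14, 10)|²=13]]
2. A_y = 8  [[A, B, C are collinear ⇒ -4x+6y-4=0] ∩ [|A−(14, 10)|²=13]]
   so A = (11, 8)

A = (11, 8)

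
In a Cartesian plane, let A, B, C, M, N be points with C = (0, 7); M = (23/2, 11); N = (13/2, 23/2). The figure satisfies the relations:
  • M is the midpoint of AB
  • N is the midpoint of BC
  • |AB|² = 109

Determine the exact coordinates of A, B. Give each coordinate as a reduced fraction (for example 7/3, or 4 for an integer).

1. B_x = 13  [B = 2·N−C = 2·(13/2, 23/2)−(0, 7)]
2. B_y = 16  [B = 2·N−C = 2·(13/2, 23/2)−(0, 7)]
   so B = (13, 16)
3. A_x = 10  [A = 2·M−B = 2·(23/2, 11)−(13, 16)]
4. A_y = 6  [A = 2·M−B = 2·(23/2, 11)−(13, 16)]
   so A = (10, 6)

A = (10, 6)
B = (13, 16)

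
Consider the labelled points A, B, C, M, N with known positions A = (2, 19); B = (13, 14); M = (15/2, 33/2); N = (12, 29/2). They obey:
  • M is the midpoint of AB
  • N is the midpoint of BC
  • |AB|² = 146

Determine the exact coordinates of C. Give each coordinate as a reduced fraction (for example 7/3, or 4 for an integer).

C = (11, 15)

1. C_x = 11  [C = 2·N−B = 2·(12, 29/2)−(13, 14)]
2. C_y = 15  [C = 2·N−B = 2·(12, 29/2)−(13, 14)]
   so C = (11, 15)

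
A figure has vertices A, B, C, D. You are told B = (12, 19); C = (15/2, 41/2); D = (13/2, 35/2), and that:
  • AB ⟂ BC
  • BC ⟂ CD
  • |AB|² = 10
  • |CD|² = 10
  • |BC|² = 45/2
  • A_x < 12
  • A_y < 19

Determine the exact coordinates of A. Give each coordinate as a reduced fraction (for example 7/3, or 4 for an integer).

A = (11, 16)

1. A_x = 11  [[AB ⟂ BC ⇒ 9/2x-3/2y-51/2=0] ∩ [|A−(12, 19)|²=10]]
2. A_y = 16  [[AB ⟂ BC ⇒ 9/2x-3/2y-51/2=0] ∩ [|A−(12, 19)|²=10]]
   so A = (11, 16)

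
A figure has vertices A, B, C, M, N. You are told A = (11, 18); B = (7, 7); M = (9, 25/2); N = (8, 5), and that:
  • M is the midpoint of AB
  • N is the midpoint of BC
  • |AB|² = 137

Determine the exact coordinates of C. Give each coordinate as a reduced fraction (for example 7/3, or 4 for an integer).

C = (9, 3)

1. C_x = 9  [C = 2·N−B = 2·(8, 5)−(7, 7)]
2. C_y = 3  [C = 2·N−B = 2·(8, 5)−(7, 7)]
   so C = (9, 3)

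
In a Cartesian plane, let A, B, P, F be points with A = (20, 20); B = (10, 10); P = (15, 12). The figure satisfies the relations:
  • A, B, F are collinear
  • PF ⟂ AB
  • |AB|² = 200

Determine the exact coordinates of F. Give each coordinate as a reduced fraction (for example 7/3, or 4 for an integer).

1. F_x = 27/2  [[A, B, F are collinear ⇒ 10x-10y=0] ∩ [PF ⟂ AB ⇒ -10x-10y+270=0]]
2. F_y = 27/2  [[A, B, F are collinear ⇒ 10x-10y=0] ∩ [PF ⟂ AB ⇒ -10x-10y+270=0]]
   so F = (27/2, 27/2)

F = (27/2, 27/2)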